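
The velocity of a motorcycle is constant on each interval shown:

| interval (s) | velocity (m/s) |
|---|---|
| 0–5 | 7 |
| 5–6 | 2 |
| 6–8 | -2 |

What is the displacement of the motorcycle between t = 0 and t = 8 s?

33 m

Net displacement equals the area under the velocity-time graph (areas below the axis count negative).
0–5 s: 7 × 5 = 35 m
5–6 s: 2 × 1 = 2 m
6–8 s: -2 × 2 = -4 m
Net displacement = 33 m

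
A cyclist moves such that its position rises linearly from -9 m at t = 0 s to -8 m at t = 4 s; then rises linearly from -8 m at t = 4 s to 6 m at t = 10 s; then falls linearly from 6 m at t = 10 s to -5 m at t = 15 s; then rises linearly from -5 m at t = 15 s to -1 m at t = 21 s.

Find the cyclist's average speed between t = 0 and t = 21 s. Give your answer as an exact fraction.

10/7 m/s

Average speed = (total path length)/(elapsed time); on a piecewise-linear x-t graph the path length is Σ|Δx|.
0–4 s: |Δx| = |-8 − -9| = 1 m
4–10 s: |Δx| = |6 − -8| = 14 m
10–15 s: |Δx| = |-5 − 6| = 11 m
15–21 s: |Δx| = |-1 − -5| = 4 m
Total path = 30 m; average speed = 30/21 = 10/7 m/s.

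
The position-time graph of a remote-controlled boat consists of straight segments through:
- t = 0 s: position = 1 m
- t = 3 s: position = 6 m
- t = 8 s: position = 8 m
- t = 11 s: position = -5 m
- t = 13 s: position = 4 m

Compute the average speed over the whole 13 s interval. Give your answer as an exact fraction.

Average speed = (total path length)/(elapsed time); on a piecewise-linear x-t graph the path length is Σ|Δx|.
0–3 s: |Δx| = |6 − 1| = 5 m
3–8 s: |Δx| = |8 − 6| = 2 m
8–11 s: |Δx| = |-5 − 8| = 13 m
11–13 s: |Δx| = |4 − -5| = 9 m
Total path = 29 m; average speed = 29/13 = 29/13 m/s.

29/13 m/s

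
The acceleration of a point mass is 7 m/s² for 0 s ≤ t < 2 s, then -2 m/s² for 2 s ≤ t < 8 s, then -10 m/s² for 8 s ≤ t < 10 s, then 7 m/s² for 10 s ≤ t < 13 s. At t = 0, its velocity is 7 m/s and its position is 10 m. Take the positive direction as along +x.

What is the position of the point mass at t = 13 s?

124.5 m

On each constant-a segment, Δv = aΔt and Δx = v₀Δt + ½aΔt²; chain segment to segment.
0–2 s: v starts 7 m/s; Δx = 7·2 + ½·7·2² = 28 m; v ends 21 m/s.
2–8 s: v starts 21 m/s; Δx = 21·6 + ½·-2·6² = 90 m; v ends 9 m/s.
8–10 s: v starts 9 m/s; Δx = 9·2 + ½·-10·2² = -2 m; v ends -11 m/s.
10–13 s: v starts -11 m/s; Δx = -11·3 + ½·7·3² = -1.5 m; v ends 10 m/s.
x(13) = 10 + Σ Δx = 124.5 m.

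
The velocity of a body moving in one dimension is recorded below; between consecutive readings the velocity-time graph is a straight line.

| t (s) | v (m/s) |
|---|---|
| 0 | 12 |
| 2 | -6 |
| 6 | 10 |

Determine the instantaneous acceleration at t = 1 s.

Acceleration is the slope of the v-t graph on 0–2 s: (-6 − 12)/(2 − 0) = -9 m/s².

-9 m/s²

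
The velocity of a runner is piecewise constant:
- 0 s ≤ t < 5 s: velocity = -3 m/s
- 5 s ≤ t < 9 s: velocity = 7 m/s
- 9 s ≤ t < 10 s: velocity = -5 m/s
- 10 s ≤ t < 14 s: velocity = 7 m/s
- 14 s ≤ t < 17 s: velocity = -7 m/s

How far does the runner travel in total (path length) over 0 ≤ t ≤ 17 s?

97 m

Distance (not displacement) is the total path length: add the absolute areas under v-t.
0–5 s: |-3| × 5 = 15 m
5–9 s: |7| × 4 = 28 m
9–10 s: |-5| × 1 = 5 m
10–14 s: |7| × 4 = 28 m
14–17 s: |-7| × 3 = 21 m
Total distance = 97 m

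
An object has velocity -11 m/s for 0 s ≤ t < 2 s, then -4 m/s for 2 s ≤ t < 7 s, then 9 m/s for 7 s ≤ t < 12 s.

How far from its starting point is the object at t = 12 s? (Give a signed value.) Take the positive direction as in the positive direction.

3 m

Net displacement equals the area under the velocity-time graph (areas below the axis count negative).
0–2 s: -11 × 2 = -22 m
2–7 s: -4 × 5 = -20 m
7–12 s: 9 × 5 = 45 m
Net displacement = 3 m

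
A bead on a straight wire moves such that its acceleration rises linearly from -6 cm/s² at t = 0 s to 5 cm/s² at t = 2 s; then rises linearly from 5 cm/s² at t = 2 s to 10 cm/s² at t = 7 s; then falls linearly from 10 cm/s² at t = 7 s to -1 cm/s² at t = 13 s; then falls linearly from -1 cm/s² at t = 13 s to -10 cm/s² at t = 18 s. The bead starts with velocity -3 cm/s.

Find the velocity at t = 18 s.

33 cm/s

Δv equals the area under the a-t graph; then v = v₀ + Δv.
0–2 s: ½(-6 + 5)(2) = -1 cm/s
2–7 s: ½(5 + 10)(5) = 37.5 cm/s
7–13 s: ½(10 + -1)(6) = 27 cm/s
13–18 s: ½(-1 + -10)(5) = -27.5 cm/s
Δv = 36 cm/s, so v(18) = -3 + (36) = 33 cm/s.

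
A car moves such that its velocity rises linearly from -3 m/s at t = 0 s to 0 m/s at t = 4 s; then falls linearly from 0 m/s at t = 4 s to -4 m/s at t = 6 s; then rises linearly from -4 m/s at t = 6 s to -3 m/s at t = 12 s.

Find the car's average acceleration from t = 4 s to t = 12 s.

Average acceleration = Δv/Δt = (-3 − 0)/(12 − 4) = -0.375 m/s².

-0.375 m/s²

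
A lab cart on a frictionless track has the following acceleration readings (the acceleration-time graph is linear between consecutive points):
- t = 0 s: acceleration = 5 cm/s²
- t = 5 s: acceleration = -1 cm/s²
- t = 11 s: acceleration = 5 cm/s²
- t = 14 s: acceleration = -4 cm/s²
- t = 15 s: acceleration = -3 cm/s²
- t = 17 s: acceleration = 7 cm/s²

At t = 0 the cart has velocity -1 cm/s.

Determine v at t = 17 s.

23 cm/s

Δv equals the area under the a-t graph; then v = v₀ + Δv.
0–5 s: ½(5 + -1)(5) = 10 cm/s
5–11 s: ½(-1 + 5)(6) = 12 cm/s
11–14 s: ½(5 + -4)(3) = 1.5 cm/s
14–15 s: ½(-4 + -3)(1) = -3.5 cm/s
15–17 s: ½(-3 + 7)(2) = 4 cm/s
Δv = 24 cm/s, so v(17) = -1 + (24) = 23 cm/s.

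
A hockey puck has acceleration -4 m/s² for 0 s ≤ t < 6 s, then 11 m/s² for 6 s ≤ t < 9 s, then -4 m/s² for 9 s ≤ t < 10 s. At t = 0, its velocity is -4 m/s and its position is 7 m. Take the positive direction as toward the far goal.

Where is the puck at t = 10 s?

-120.5 m

On each constant-a segment, Δv = aΔt and Δx = v₀Δt + ½aΔt²; chain segment to segment.
0–6 s: v starts -4 m/s; Δx = -4·6 + ½·-4·6² = -96 m; v ends -28 m/s.
6–9 s: v starts -28 m/s; Δx = -28·3 + ½·11·3² = -34.5 m; v ends 5 m/s.
9–10 s: v starts 5 m/s; Δx = 5·1 + ½·-4·1² = 3 m; v ends 1 m/s.
x(10) = 7 + Σ Δx = -120.5 m.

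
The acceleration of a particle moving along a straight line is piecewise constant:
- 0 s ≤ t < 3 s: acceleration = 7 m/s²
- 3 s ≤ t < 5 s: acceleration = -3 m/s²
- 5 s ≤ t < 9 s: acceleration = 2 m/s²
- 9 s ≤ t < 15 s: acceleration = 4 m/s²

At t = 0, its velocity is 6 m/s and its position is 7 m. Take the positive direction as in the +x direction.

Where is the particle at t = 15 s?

On each constant-a segment, Δv = aΔt and Δx = v₀Δt + ½aΔt²; chain segment to segment.
0–3 s: v starts 6 m/s; Δx = 6·3 + ½·7·3² = 49.5 m; v ends 27 m/s.
3–5 s: v starts 27 m/s; Δx = 27·2 + ½·-3·2² = 48 m; v ends 21 m/s.
5–9 s: v starts 21 m/s; Δx = 21·4 + ½·2·4² = 100 m; v ends 29 m/s.
9–15 s: v starts 29 m/s; Δx = 29·6 + ½·4·6² = 246 m; v ends 53 m/s.
x(15) = 7 + Σ Δx = 450.5 m.

450.5 m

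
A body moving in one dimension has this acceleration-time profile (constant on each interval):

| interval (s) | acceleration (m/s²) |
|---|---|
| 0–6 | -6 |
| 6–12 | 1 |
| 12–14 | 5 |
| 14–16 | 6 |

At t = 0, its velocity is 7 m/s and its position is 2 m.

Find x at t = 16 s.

On each constant-a segment, Δv = aΔt and Δx = v₀Δt + ½aΔt²; chain segment to segment.
0–6 s: v starts 7 m/s; Δx = 7·6 + ½·-6·6² = -66 m; v ends -29 m/s.
6–12 s: v starts -29 m/s; Δx = -29·6 + ½·1·6² = -156 m; v ends -23 m/s.
12–14 s: v starts -23 m/s; Δx = -23·2 + ½·5·2² = -36 m; v ends -13 m/s.
14–16 s: v starts -13 m/s; Δx = -13·2 + ½·6·2² = -14 m; v ends -1 m/s.
x(16) = 2 + Σ Δx = -270 m.

-270 m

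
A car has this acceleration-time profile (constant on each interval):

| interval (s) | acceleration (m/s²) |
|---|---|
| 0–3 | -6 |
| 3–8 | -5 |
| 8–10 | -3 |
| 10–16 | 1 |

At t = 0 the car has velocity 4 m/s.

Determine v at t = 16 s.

Δv equals the area under the a-t graph; then v = v₀ + Δv.
0–3 s: -6 × 3 = -18 m/s
3–8 s: -5 × 5 = -25 m/s
8–10 s: -3 × 2 = -6 m/s
10–16 s: 1 × 6 = 6 m/s
Δv = -43 m/s, so v(16) = 4 + (-43) = -39 m/s.

-39 m/s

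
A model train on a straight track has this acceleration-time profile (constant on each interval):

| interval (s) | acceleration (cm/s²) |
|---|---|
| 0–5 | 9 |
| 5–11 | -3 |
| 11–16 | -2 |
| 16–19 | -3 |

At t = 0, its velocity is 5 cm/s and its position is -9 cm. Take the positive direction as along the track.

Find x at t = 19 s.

562 cm

On each constant-a segment, Δv = aΔt and Δx = v₀Δt + ½aΔt²; chain segment to segment.
0–5 s: v starts 5 cm/s; Δx = 5·5 + ½·9·5² = 137.5 cm; v ends 50 cm/s.
5–11 s: v starts 50 cm/s; Δx = 50·6 + ½·-3·6² = 246 cm; v ends 32 cm/s.
11–16 s: v starts 32 cm/s; Δx = 32·5 + ½·-2·5² = 135 cm; v ends 22 cm/s.
16–19 s: v starts 22 cm/s; Δx = 22·3 + ½·-3·3² = 52.5 cm; v ends 13 cm/s.
x(19) = -9 + Σ Δx = 562 cm.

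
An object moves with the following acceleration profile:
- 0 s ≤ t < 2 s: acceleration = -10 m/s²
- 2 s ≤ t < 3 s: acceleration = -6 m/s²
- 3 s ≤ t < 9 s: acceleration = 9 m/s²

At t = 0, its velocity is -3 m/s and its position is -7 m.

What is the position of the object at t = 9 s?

-71 m

On each constant-a segment, Δv = aΔt and Δx = v₀Δt + ½aΔt²; chain segment to segment.
0–2 s: v starts -3 m/s; Δx = -3·2 + ½·-10·2² = -26 m; v ends -23 m/s.
2–3 s: v starts -23 m/s; Δx = -23·1 + ½·-6·1² = -26 m; v ends -29 m/s.
3–9 s: v starts -29 m/s; Δx = -29·6 + ½·9·6² = -12 m; v ends 25 m/s.
x(9) = -7 + Σ Δx = -71 m.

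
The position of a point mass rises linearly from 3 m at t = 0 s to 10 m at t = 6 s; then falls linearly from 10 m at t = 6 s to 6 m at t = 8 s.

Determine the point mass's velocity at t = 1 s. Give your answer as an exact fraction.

Velocity is the slope of the x-t graph on 0–6 s: (10 − 3)/(6 − 0) = 7/6 m/s.

7/6 m/s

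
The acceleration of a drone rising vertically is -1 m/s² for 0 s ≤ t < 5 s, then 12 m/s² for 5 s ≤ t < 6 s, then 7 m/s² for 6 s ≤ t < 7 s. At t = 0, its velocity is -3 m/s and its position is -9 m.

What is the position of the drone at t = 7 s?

On each constant-a segment, Δv = aΔt and Δx = v₀Δt + ½aΔt²; chain segment to segment.
0–5 s: v starts -3 m/s; Δx = -3·5 + ½·-1·5² = -27.5 m; v ends -8 m/s.
5–6 s: v starts -8 m/s; Δx = -8·1 + ½·12·1² = -2 m; v ends 4 m/s.
6–7 s: v starts 4 m/s; Δx = 4·1 + ½·7·1² = 7.5 m; v ends 11 m/s.
x(7) = -9 + Σ Δx = -31 m.

-31 m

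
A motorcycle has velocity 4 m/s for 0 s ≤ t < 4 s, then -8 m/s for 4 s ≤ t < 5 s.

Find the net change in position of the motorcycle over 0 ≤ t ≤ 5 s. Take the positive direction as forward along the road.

Net displacement equals the area under the velocity-time graph (areas below the axis count negative).
0–4 s: 4 × 4 = 16 m
4–5 s: -8 × 1 = -8 m
Net displacement = 8 m

8 m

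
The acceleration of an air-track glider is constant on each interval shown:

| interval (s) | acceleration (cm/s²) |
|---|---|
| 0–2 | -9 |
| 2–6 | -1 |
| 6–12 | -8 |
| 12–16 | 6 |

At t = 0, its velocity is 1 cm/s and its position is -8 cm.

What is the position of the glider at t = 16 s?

-598 cm

On each constant-a segment, Δv = aΔt and Δx = v₀Δt + ½aΔt²; chain segment to segment.
0–2 s: v starts 1 cm/s; Δx = 1·2 + ½·-9·2² = -16 cm; v ends -17 cm/s.
2–6 s: v starts -17 cm/s; Δx = -17·4 + ½·-1·4² = -76 cm; v ends -21 cm/s.
6–12 s: v starts -21 cm/s; Δx = -21·6 + ½·-8·6² = -270 cm; v ends -69 cm/s.
12–16 s: v starts -69 cm/s; Δx = -69·4 + ½·6·4² = -228 cm; v ends -45 cm/s.
x(16) = -8 + Σ Δx = -598 cm.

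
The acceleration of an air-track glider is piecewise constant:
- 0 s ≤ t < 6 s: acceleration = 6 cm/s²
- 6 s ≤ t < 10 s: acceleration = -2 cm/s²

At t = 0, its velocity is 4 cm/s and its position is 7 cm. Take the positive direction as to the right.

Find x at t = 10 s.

283 cm

On each constant-a segment, Δv = aΔt and Δx = v₀Δt + ½aΔt²; chain segment to segment.
0–6 s: v starts 4 cm/s; Δx = 4·6 + ½·6·6² = 132 cm; v ends 40 cm/s.
6–10 s: v starts 40 cm/s; Δx = 40·4 + ½·-2·4² = 144 cm; v ends 32 cm/s.
x(10) = 7 + Σ Δx = 283 cm.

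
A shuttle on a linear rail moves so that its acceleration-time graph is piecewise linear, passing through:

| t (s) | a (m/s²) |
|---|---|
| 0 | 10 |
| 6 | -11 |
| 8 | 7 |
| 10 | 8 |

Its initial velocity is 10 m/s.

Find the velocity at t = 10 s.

18 m/s

Δv equals the area under the a-t graph; then v = v₀ + Δv.
0–6 s: ½(10 + -11)(6) = -3 m/s
6–8 s: ½(-11 + 7)(2) = -4 m/s
8–10 s: ½(7 + 8)(2) = 15 m/s
Δv = 8 m/s, so v(10) = 10 + (8) = 18 m/s.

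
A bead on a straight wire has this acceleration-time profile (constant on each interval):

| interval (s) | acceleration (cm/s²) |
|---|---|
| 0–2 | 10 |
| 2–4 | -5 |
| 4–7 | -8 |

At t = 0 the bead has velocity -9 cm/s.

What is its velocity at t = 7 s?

-23 cm/s

Δv equals the area under the a-t graph; then v = v₀ + Δv.
0–2 s: 10 × 2 = 20 cm/s
2–4 s: -5 × 2 = -10 cm/s
4–7 s: -8 × 3 = -24 cm/s
Δv = -14 cm/s, so v(7) = -9 + (-14) = -23 cm/s.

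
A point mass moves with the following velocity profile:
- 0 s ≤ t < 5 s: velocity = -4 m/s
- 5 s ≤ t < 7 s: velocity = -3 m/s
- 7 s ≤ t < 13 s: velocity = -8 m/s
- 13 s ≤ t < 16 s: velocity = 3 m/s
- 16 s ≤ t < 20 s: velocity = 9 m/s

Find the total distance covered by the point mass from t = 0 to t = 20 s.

119 m

Distance (not displacement) is the total path length: add the absolute areas under v-t.
0–5 s: |-4| × 5 = 20 m
5–7 s: |-3| × 2 = 6 m
7–13 s: |-8| × 6 = 48 m
13–16 s: |3| × 3 = 9 m
16–20 s: |9| × 4 = 36 m
Total distance = 119 m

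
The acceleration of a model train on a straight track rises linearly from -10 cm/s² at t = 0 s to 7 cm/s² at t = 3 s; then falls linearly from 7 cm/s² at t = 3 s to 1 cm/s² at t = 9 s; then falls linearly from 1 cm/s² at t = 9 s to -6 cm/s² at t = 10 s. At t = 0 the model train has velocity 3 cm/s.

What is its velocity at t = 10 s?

Δv equals the area under the a-t graph; then v = v₀ + Δv.
0–3 s: ½(-10 + 7)(3) = -4.5 cm/s
3–9 s: ½(7 + 1)(6) = 24 cm/s
9–10 s: ½(1 + -6)(1) = -2.5 cm/s
Δv = 17 cm/s, so v(10) = 3 + (17) = 20 cm/s.

20 cm/s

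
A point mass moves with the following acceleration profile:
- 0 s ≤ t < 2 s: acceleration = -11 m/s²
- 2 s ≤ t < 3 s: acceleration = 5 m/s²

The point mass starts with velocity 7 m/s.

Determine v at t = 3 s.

Δv equals the area under the a-t graph; then v = v₀ + Δv.
0–2 s: -11 × 2 = -22 m/s
2–3 s: 5 × 1 = 5 m/s
Δv = -17 m/s, so v(3) = 7 + (-17) = -10 m/s.

-10 m/s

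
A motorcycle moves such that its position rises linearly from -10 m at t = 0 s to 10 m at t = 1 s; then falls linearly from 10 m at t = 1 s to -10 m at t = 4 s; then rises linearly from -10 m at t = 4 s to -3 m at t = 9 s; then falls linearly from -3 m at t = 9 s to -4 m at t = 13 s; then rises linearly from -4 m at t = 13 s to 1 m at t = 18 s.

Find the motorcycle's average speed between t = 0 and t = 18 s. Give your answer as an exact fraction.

Average speed = (total path length)/(elapsed time); on a piecewise-linear x-t graph the path length is Σ|Δx|.
0–1 s: |Δx| = |10 − -10| = 20 m
1–4 s: |Δx| = |-10 − 10| = 20 m
4–9 s: |Δx| = |-3 − -10| = 7 m
9–13 s: |Δx| = |-4 − -3| = 1 m
13–18 s: |Δx| = |1 − -4| = 5 m
Total path = 53 m; average speed = 53/18 = 53/18 m/s.

53/18 m/s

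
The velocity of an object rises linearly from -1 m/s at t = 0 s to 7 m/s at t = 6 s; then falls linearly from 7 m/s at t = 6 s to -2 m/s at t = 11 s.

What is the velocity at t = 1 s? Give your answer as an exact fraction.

On 0–6 s the graph is linear from -1 to 7 m/s: v(1) = -1 + (7 − -1)·(1 − 0)/(6 − 0) = 1/3 m/s.

1/3 m/s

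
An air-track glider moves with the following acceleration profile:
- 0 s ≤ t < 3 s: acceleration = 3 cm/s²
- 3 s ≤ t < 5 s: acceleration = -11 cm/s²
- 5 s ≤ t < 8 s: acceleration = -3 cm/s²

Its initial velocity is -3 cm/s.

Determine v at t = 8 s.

-25 cm/s

Δv equals the area under the a-t graph; then v = v₀ + Δv.
0–3 s: 3 × 3 = 9 cm/s
3–5 s: -11 × 2 = -22 cm/s
5–8 s: -3 × 3 = -9 cm/s
Δv = -22 cm/s, so v(8) = -3 + (-22) = -25 cm/s.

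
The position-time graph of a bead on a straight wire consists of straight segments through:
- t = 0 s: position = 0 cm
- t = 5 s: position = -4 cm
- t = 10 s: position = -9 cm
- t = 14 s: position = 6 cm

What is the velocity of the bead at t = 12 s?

Velocity is the slope of the x-t graph on 10–14 s: (6 − -9)/(14 − 10) = 3.75 cm/s.

3.75 cm/s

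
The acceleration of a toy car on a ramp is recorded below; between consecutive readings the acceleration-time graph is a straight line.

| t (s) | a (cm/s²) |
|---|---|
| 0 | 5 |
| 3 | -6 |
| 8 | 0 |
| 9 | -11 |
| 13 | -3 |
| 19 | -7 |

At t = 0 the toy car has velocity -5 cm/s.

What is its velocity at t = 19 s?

-85 cm/s

Δv equals the area under the a-t graph; then v = v₀ + Δv.
0–3 s: ½(5 + -6)(3) = -1.5 cm/s
3–8 s: ½(-6 + 0)(5) = -15 cm/s
8–9 s: ½(0 + -11)(1) = -5.5 cm/s
9–13 s: ½(-11 + -3)(4) = -28 cm/s
13–19 s: ½(-3 + -7)(6) = -30 cm/s
Δv = -80 cm/s, so v(19) = -5 + (-80) = -85 cm/s.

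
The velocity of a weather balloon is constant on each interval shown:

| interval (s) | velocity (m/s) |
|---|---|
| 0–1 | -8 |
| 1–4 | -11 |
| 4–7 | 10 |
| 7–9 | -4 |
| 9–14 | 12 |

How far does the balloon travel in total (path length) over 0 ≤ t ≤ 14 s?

139 m

Total distance travelled is ∫|v| dt — sum the magnitudes of each area piece.
0–1 s: |-8| × 1 = 8 m
1–4 s: |-11| × 3 = 33 m
4–7 s: |10| × 3 = 30 m
7–9 s: |-4| × 2 = 8 m
9–14 s: |12| × 5 = 60 m
Total distance = 139 m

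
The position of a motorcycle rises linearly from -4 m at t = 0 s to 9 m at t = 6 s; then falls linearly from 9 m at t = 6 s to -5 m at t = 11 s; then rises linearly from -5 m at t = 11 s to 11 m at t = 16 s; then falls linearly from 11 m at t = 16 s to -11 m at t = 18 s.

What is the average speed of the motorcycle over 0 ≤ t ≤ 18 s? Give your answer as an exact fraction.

Average speed = (total path length)/(elapsed time); on a piecewise-linear x-t graph the path length is Σ|Δx|.
0–6 s: |Δx| = |9 − -4| = 13 m
6–11 s: |Δx| = |-5 − 9| = 14 m
11–16 s: |Δx| = |11 − -5| = 16 m
16–18 s: |Δx| = |-11 − 11| = 22 m
Total path = 65 m; average speed = 65/18 = 65/18 m/s.

65/18 m/s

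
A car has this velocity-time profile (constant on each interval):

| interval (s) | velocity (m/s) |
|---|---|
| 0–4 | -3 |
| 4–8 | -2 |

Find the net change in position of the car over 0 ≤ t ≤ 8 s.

Net displacement equals the area under the velocity-time graph (areas below the axis count negative).
0–4 s: -3 × 4 = -12 m
4–8 s: -2 × 4 = -8 m
Net displacement = -20 m

-20 m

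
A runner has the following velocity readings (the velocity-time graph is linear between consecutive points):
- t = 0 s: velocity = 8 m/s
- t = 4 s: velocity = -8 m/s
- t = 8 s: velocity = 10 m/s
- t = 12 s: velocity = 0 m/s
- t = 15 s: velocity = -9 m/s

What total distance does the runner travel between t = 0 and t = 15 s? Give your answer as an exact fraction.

Total distance travelled is ∫|v| dt — sum the magnitudes of each area piece.
0–4 s: v = 0 at t = 2 s; triangle areas 8 + 8 = 16 m
4–8 s: v = 0 at t = 52/9 s; triangle areas 64/9 + 100/9 = 164/9 m
8–12 s: |½(10 + 0)(4)| = 20 m
12–15 s: |½(0 + -9)(3)| = 13.5 m
Total distance = 1219/18 m

1219/18 m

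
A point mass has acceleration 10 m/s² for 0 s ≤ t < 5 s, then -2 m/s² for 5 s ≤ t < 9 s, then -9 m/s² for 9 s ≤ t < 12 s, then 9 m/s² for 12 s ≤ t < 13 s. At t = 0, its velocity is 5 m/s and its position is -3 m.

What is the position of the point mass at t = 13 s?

476 m

On each constant-a segment, Δv = aΔt and Δx = v₀Δt + ½aΔt²; chain segment to segment.
0–5 s: v starts 5 m/s; Δx = 5·5 + ½·10·5² = 150 m; v ends 55 m/s.
5–9 s: v starts 55 m/s; Δx = 55·4 + ½·-2·4² = 204 m; v ends 47 m/s.
9–12 s: v starts 47 m/s; Δx = 47·3 + ½·-9·3² = 100.5 m; v ends 20 m/s.
12–13 s: v starts 20 m/s; Δx = 20·1 + ½·9·1² = 24.5 m; v ends 29 m/s.
x(13) = -3 + Σ Δx = 476 m.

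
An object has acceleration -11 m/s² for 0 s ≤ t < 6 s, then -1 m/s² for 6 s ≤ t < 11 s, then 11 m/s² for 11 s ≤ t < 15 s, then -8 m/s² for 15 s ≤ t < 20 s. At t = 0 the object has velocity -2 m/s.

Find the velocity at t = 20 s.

-69 m/s

Δv equals the area under the a-t graph; then v = v₀ + Δv.
0–6 s: -11 × 6 = -66 m/s
6–11 s: -1 × 5 = -5 m/s
11–15 s: 11 × 4 = 44 m/s
15–20 s: -8 × 5 = -40 m/s
Δv = -67 m/s, so v(20) = -2 + (-67) = -69 m/s.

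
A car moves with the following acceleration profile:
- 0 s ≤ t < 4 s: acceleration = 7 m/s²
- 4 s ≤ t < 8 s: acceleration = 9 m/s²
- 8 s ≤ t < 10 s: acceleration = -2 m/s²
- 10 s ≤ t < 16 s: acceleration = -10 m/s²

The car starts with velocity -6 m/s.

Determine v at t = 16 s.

-6 m/s

Δv equals the area under the a-t graph; then v = v₀ + Δv.
0–4 s: 7 × 4 = 28 m/s
4–8 s: 9 × 4 = 36 m/s
8–10 s: -2 × 2 = -4 m/s
10–16 s: -10 × 6 = -60 m/s
Δv = 0 m/s, so v(16) = -6 + (0) = -6 m/s.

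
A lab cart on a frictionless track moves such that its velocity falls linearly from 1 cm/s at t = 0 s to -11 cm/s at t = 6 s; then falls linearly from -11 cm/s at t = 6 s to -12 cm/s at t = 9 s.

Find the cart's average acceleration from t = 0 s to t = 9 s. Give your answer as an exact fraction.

Average acceleration = Δv/Δt = (-12 − 1)/(9 − 0) = -13/9 cm/s².

-13/9 cm/s²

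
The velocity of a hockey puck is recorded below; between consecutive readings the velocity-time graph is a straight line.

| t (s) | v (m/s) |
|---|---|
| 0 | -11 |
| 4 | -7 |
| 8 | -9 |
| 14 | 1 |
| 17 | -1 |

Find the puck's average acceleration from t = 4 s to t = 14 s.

0.8 m/s²

Average acceleration = Δv/Δt = (1 − -7)/(14 − 4) = 0.8 m/s².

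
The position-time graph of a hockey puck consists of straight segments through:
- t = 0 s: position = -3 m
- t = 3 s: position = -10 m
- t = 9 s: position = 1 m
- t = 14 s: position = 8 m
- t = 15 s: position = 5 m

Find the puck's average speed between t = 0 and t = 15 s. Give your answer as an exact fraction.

28/15 m/s

Average speed = (total path length)/(elapsed time); on a piecewise-linear x-t graph the path length is Σ|Δx|.
0–3 s: |Δx| = |-10 − -3| = 7 m
3–9 s: |Δx| = |1 − -10| = 11 m
9–14 s: |Δx| = |8 − 1| = 7 m
14–15 s: |Δx| = |5 − 8| = 3 m
Total path = 28 m; average speed = 28/15 = 28/15 m/s.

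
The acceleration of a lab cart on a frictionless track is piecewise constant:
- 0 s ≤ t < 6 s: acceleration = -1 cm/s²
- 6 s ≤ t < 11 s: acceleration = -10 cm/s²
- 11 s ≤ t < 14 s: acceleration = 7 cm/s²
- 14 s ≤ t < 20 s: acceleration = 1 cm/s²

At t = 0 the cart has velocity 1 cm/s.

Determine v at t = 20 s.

-28 cm/s

Δv equals the area under the a-t graph; then v = v₀ + Δv.
0–6 s: -1 × 6 = -6 cm/s
6–11 s: -10 × 5 = -50 cm/s
11–14 s: 7 × 3 = 21 cm/s
14–20 s: 1 × 6 = 6 cm/s
Δv = -29 cm/s, so v(20) = 1 + (-29) = -28 cm/s.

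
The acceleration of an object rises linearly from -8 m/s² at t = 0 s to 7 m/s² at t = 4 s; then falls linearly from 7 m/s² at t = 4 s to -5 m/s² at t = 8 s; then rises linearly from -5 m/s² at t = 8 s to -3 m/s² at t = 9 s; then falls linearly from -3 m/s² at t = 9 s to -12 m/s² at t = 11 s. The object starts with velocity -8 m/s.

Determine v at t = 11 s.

Δv equals the area under the a-t graph; then v = v₀ + Δv.
0–4 s: ½(-8 + 7)(4) = -2 m/s
4–8 s: ½(7 + -5)(4) = 4 m/s
8–9 s: ½(-5 + -3)(1) = -4 m/s
9–11 s: ½(-3 + -12)(2) = -15 m/s
Δv = -17 m/s, so v(11) = -8 + (-17) = -25 m/s.

-25 m/s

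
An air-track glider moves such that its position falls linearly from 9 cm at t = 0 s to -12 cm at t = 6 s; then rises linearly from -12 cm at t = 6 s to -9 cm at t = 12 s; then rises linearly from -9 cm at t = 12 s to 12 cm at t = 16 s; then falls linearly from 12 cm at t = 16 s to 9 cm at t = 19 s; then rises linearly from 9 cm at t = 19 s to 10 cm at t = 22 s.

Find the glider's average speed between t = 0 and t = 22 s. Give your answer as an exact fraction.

Average speed = (total path length)/(elapsed time); on a piecewise-linear x-t graph the path length is Σ|Δx|.
0–6 s: |Δx| = |-12 − 9| = 21 cm
6–12 s: |Δx| = |-9 − -12| = 3 cm
12–16 s: |Δx| = |12 − -9| = 21 cm
16–19 s: |Δx| = |9 − 12| = 3 cm
19–22 s: |Δx| = |10 − 9| = 1 cm
Total path = 49 cm; average speed = 49/22 = 49/22 cm/s.

49/22 cm/s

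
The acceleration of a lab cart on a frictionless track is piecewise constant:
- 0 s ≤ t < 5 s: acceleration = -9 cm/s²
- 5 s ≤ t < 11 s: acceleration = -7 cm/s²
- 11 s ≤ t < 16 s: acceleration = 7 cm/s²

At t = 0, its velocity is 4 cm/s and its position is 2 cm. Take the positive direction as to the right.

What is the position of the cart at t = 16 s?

-790 cm

On each constant-a segment, Δv = aΔt and Δx = v₀Δt + ½aΔt²; chain segment to segment.
0–5 s: v starts 4 cm/s; Δx = 4·5 + ½·-9·5² = -92.5 cm; v ends -41 cm/s.
5–11 s: v starts -41 cm/s; Δx = -41·6 + ½·-7·6² = -372 cm; v ends -83 cm/s.
11–16 s: v starts -83 cm/s; Δx = -83·5 + ½·7·5² = -327.5 cm; v ends -48 cm/s.
x(16) = 2 + Σ Δx = -790 cm.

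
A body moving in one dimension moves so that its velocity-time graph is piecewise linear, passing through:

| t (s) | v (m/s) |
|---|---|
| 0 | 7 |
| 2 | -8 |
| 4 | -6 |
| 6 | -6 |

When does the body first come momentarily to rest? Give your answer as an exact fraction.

v changes sign on 0–2 s (from 7 to -8); the graph is linear there, so v = 0 at t = 0 + (-7)·(2 − 0)/(-8 − 7) = 14/15 s.

t = 14/15 s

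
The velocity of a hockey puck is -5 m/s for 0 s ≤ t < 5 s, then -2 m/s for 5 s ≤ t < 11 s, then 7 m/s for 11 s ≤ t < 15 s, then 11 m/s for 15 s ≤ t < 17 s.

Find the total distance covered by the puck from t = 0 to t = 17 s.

87 m

Distance (not displacement) is the total path length: add the absolute areas under v-t.
0–5 s: |-5| × 5 = 25 m
5–11 s: |-2| × 6 = 12 m
11–15 s: |7| × 4 = 28 m
15–17 s: |11| × 2 = 22 m
Total distance = 87 m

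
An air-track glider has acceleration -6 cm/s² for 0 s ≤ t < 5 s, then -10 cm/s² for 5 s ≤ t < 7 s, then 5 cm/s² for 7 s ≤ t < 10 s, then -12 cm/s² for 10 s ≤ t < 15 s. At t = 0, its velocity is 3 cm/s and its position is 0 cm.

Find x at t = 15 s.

-562.5 cm

On each constant-a segment, Δv = aΔt and Δx = v₀Δt + ½aΔt²; chain segment to segment.
0–5 s: v starts 3 cm/s; Δx = 3·5 + ½·-6·5² = -60 cm; v ends -27 cm/s.
5–7 s: v starts -27 cm/s; Δx = -27·2 + ½·-10·2² = -74 cm; v ends -47 cm/s.
7–10 s: v starts -47 cm/s; Δx = -47·3 + ½·5·3² = -118.5 cm; v ends -32 cm/s.
10–15 s: v starts -32 cm/s; Δx = -32·5 + ½·-12·5² = -310 cm; v ends -92 cm/s.
x(15) = 0 + Σ Δx = -562.5 cm.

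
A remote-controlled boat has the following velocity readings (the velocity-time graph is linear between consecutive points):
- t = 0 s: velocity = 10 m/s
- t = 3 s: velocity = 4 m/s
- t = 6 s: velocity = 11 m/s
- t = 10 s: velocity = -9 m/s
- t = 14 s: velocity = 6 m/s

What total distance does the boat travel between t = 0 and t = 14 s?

79.3 m

Total distance travelled is ∫|v| dt — sum the magnitudes of each area piece.
0–3 s: |½(10 + 4)(3)| = 21 m
3–6 s: |½(4 + 11)(3)| = 22.5 m
6–10 s: v = 0 at t = 8.2 s; triangle areas 12.1 + 8.1 = 20.2 m
10–14 s: v = 0 at t = 12.4 s; triangle areas 10.8 + 4.8 = 15.6 m
Total distance = 79.3 m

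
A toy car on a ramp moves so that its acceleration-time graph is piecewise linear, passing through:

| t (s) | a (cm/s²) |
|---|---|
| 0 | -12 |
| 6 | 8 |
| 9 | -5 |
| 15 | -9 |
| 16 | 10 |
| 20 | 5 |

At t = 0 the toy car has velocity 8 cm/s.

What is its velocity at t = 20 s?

Δv equals the area under the a-t graph; then v = v₀ + Δv.
0–6 s: ½(-12 + 8)(6) = -12 cm/s
6–9 s: ½(8 + -5)(3) = 4.5 cm/s
9–15 s: ½(-5 + -9)(6) = -42 cm/s
15–16 s: ½(-9 + 10)(1) = 0.5 cm/s
16–20 s: ½(10 + 5)(4) = 30 cm/s
Δv = -19 cm/s, so v(20) = 8 + (-19) = -11 cm/s.

-11 cm/s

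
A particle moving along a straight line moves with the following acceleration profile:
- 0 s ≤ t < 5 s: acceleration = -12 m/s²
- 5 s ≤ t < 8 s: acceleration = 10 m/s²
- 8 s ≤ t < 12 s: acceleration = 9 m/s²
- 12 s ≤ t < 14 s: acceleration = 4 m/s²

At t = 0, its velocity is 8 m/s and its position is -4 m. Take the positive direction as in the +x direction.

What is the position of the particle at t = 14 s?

On each constant-a segment, Δv = aΔt and Δx = v₀Δt + ½aΔt²; chain segment to segment.
0–5 s: v starts 8 m/s; Δx = 8·5 + ½·-12·5² = -110 m; v ends -52 m/s.
5–8 s: v starts -52 m/s; Δx = -52·3 + ½·10·3² = -111 m; v ends -22 m/s.
8–12 s: v starts -22 m/s; Δx = -22·4 + ½·9·4² = -16 m; v ends 14 m/s.
12–14 s: v starts 14 m/s; Δx = 14·2 + ½·4·2² = 36 m; v ends 22 m/s.
x(14) = -4 + Σ Δx = -205 m.

-205 m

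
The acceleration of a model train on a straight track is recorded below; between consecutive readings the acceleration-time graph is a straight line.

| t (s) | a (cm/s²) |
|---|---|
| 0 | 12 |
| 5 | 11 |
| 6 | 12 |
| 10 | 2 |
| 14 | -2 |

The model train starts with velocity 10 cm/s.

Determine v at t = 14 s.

Δv equals the area under the a-t graph; then v = v₀ + Δv.
0–5 s: ½(12 + 11)(5) = 57.5 cm/s
5–6 s: ½(11 + 12)(1) = 11.5 cm/s
6–10 s: ½(12 + 2)(4) = 28 cm/s
10–14 s: ½(2 + -2)(4) = 0 cm/s
Δv = 97 cm/s, so v(14) = 10 + (97) = 107 cm/s.

107 cm/s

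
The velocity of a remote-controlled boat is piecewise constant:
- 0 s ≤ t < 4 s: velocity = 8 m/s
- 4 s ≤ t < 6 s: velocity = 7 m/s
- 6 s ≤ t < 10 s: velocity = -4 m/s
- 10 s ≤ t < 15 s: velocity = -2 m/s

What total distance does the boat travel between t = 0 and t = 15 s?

72 m

Total distance travelled is ∫|v| dt — sum the magnitudes of each area piece.
0–4 s: |8| × 4 = 32 m
4–6 s: |7| × 2 = 14 m
6–10 s: |-4| × 4 = 16 m
10–15 s: |-2| × 5 = 10 m
Total distance = 72 m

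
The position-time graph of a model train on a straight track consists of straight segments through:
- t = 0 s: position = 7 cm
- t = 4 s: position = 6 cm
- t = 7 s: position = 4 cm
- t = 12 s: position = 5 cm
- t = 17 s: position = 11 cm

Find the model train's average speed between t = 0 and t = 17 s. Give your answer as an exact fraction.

10/17 cm/s

Average speed = (total path length)/(elapsed time); on a piecewise-linear x-t graph the path length is Σ|Δx|.
0–4 s: |Δx| = |6 − 7| = 1 cm
4–7 s: |Δx| = |4 − 6| = 2 cm
7–12 s: |Δx| = |5 − 4| = 1 cm
12–17 s: |Δx| = |11 − 5| = 6 cm
Total path = 10 cm; average speed = 10/17 = 10/17 cm/s.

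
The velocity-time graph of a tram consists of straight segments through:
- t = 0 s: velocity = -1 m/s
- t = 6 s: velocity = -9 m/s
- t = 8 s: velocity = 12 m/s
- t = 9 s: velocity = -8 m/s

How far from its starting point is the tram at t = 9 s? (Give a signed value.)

Displacement is the signed area under the v-t curve.
0–6 s: ½(-1 + -9)(6) = -30 m
6–8 s: ½(-9 + 12)(2) = 3 m
8–9 s: ½(12 + -8)(1) = 2 m
Net displacement = -25 m

-25 m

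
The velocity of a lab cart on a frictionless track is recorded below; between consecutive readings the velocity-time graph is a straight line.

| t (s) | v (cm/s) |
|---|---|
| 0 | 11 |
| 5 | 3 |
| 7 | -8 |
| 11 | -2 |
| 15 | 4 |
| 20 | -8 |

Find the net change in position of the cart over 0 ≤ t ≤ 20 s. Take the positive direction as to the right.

4 cm

Net displacement equals the area under the velocity-time graph (areas below the axis count negative).
0–5 s: ½(11 + 3)(5) = 35 cm
5–7 s: ½(3 + -8)(2) = -5 cm
7–11 s: ½(-8 + -2)(4) = -20 cm
11–15 s: ½(-2 + 4)(4) = 4 cm
15–20 s: ½(4 + -8)(5) = -10 cm
Net displacement = 4 cm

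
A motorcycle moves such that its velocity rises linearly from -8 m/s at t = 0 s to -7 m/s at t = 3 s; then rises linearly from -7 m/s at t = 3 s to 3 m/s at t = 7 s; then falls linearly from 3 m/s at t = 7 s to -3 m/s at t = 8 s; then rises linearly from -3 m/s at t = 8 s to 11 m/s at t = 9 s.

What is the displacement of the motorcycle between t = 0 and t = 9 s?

Displacement is the signed area under the v-t curve.
0–3 s: ½(-8 + -7)(3) = -22.5 m
3–7 s: ½(-7 + 3)(4) = -8 m
7–8 s: ½(3 + -3)(1) = 0 m
8–9 s: ½(-3 + 11)(1) = 4 m
Net displacement = -26.5 m

-26.5 m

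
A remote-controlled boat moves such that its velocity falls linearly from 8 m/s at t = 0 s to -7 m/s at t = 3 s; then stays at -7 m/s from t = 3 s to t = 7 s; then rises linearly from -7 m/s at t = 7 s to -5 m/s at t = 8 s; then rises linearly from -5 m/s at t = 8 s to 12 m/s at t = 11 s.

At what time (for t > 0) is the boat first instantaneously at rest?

v changes sign on 0–3 s (from 8 to -7); the graph is linear there, so v = 0 at t = 0 + (-8)·(3 − 0)/(-7 − 8) = 1.6 s.

t = 1.6 s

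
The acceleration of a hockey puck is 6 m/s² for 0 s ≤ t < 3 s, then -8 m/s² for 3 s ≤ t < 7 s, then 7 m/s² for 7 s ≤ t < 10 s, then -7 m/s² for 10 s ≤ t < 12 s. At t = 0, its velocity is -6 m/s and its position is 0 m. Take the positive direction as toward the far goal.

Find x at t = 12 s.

-47.5 m

On each constant-a segment, Δv = aΔt and Δx = v₀Δt + ½aΔt²; chain segment to segment.
0–3 s: v starts -6 m/s; Δx = -6·3 + ½·6·3² = 9 m; v ends 12 m/s.
3–7 s: v starts 12 m/s; Δx = 12·4 + ½·-8·4² = -16 m; v ends -20 m/s.
7–10 s: v starts -20 m/s; Δx = -20·3 + ½·7·3² = -28.5 m; v ends 1 m/s.
10–12 s: v starts 1 m/s; Δx = 1·2 + ½·-7·2² = -12 m; v ends -13 m/s.
x(12) = 0 + Σ Δx = -47.5 m.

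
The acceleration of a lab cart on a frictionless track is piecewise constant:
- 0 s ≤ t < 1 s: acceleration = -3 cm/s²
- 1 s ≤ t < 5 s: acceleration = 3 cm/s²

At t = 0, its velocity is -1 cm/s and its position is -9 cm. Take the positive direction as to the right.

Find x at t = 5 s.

-3.5 cm

On each constant-a segment, Δv = aΔt and Δx = v₀Δt + ½aΔt²; chain segment to segment.
0–1 s: v starts -1 cm/s; Δx = -1·1 + ½·-3·1² = -2.5 cm; v ends -4 cm/s.
1–5 s: v starts -4 cm/s; Δx = -4·4 + ½·3·4² = 8 cm; v ends 8 cm/s.
x(5) = -9 + Σ Δx = -3.5 cm.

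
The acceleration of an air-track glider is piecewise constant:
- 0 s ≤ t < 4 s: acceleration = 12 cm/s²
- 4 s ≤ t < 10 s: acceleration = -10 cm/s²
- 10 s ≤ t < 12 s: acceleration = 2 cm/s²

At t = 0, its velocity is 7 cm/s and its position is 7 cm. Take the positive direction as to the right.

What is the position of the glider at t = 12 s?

275 cm

On each constant-a segment, Δv = aΔt and Δx = v₀Δt + ½aΔt²; chain segment to segment.
0–4 s: v starts 7 cm/s; Δx = 7·4 + ½·12·4² = 124 cm; v ends 55 cm/s.
4–10 s: v starts 55 cm/s; Δx = 55·6 + ½·-10·6² = 150 cm; v ends -5 cm/s.
10–12 s: v starts -5 cm/s; Δx = -5·2 + ½·2·2² = -6 cm; v ends -1 cm/s.
x(12) = 7 + Σ Δx = 275 cm.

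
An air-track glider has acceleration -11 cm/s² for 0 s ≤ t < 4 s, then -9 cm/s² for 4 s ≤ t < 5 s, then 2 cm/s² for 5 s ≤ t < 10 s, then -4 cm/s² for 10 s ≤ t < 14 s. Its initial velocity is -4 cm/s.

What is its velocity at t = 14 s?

Δv equals the area under the a-t graph; then v = v₀ + Δv.
0–4 s: -11 × 4 = -44 cm/s
4–5 s: -9 × 1 = -9 cm/s
5–10 s: 2 × 5 = 10 cm/s
10–14 s: -4 × 4 = -16 cm/s
Δv = -59 cm/s, so v(14) = -4 + (-59) = -63 cm/s.

-63 cm/s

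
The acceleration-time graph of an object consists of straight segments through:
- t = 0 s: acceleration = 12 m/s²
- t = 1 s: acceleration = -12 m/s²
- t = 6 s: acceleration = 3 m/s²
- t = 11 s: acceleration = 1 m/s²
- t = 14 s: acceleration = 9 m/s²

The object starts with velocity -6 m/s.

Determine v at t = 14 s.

Δv equals the area under the a-t graph; then v = v₀ + Δv.
0–1 s: ½(12 + -12)(1) = 0 m/s
1–6 s: ½(-12 + 3)(5) = -22.5 m/s
6–11 s: ½(3 + 1)(5) = 10 m/s
11–14 s: ½(1 + 9)(3) = 15 m/s
Δv = 2.5 m/s, so v(14) = -6 + (2.5) = -3.5 m/s.

-3.5 m/s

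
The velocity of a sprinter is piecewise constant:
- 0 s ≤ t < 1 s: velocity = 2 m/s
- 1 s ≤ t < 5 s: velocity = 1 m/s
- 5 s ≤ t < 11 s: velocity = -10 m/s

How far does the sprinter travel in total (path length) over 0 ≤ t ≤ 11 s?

Distance (not displacement) is the total path length: add the absolute areas under v-t.
0–1 s: |2| × 1 = 2 m
1–5 s: |1| × 4 = 4 m
5–11 s: |-10| × 6 = 60 m
Total distance = 66 m

66 m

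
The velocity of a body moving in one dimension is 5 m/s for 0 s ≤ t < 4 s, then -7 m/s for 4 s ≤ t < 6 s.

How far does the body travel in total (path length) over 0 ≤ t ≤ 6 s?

34 m

Total distance travelled is ∫|v| dt — sum the magnitudes of each area piece.
0–4 s: |5| × 4 = 20 m
4–6 s: |-7| × 2 = 14 m
Total distance = 34 m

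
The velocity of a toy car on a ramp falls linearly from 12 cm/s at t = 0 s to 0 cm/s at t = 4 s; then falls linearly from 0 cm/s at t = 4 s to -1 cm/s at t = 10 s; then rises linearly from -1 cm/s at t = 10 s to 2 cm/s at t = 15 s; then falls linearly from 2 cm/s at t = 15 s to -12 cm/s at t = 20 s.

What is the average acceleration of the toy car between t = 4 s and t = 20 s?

-0.75 cm/s²

Average acceleration = Δv/Δt = (-12 − 0)/(20 − 4) = -0.75 cm/s².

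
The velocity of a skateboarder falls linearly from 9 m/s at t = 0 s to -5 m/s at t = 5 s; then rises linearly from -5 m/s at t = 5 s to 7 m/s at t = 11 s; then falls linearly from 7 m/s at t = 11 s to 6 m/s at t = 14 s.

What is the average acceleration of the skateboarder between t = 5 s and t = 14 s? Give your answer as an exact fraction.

11/9 m/s²

Average acceleration = Δv/Δt = (6 − -5)/(14 − 5) = 11/9 m/s².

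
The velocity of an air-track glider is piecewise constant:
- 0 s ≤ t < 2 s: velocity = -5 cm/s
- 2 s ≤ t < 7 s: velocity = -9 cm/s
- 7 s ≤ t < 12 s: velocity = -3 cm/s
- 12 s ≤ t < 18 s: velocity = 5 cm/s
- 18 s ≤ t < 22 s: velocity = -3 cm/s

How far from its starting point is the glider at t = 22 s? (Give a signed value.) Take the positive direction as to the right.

Net displacement equals the area under the velocity-time graph (areas below the axis count negative).
0–2 s: -5 × 2 = -10 cm
2–7 s: -9 × 5 = -45 cm
7–12 s: -3 × 5 = -15 cm
12–18 s: 5 × 6 = 30 cm
18–22 s: -3 × 4 = -12 cm
Net displacement = -52 cm

-52 cm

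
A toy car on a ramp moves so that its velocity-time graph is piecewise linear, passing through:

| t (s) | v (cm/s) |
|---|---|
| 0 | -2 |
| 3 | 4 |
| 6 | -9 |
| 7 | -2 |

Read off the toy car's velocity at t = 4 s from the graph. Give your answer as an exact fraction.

On 3–6 s the graph is linear from 4 to -9 cm/s: v(4) = 4 + (-9 − 4)·(4 − 3)/(6 − 3) = -1/3 cm/s.

-1/3 cm/s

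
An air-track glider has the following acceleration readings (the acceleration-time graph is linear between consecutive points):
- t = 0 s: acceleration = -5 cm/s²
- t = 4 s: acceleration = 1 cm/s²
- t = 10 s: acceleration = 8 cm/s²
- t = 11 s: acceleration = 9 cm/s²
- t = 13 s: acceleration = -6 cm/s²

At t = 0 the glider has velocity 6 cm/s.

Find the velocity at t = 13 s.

36.5 cm/s

Δv equals the area under the a-t graph; then v = v₀ + Δv.
0–4 s: ½(-5 + 1)(4) = -8 cm/s
4–10 s: ½(1 + 8)(6) = 27 cm/s
10–11 s: ½(8 + 9)(1) = 8.5 cm/s
11–13 s: ½(9 + -6)(2) = 3 cm/s
Δv = 30.5 cm/s, so v(13) = 6 + (30.5) = 36.5 cm/s.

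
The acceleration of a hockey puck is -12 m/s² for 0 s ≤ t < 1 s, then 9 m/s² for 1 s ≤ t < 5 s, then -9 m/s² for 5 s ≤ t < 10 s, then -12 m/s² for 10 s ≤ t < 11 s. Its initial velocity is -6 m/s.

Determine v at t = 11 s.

-39 m/s

Δv equals the area under the a-t graph; then v = v₀ + Δv.
0–1 s: -12 × 1 = -12 m/s
1–5 s: 9 × 4 = 36 m/s
5–10 s: -9 × 5 = -45 m/s
10–11 s: -12 × 1 = -12 m/s
Δv = -33 m/s, so v(11) = -6 + (-33) = -39 m/s.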